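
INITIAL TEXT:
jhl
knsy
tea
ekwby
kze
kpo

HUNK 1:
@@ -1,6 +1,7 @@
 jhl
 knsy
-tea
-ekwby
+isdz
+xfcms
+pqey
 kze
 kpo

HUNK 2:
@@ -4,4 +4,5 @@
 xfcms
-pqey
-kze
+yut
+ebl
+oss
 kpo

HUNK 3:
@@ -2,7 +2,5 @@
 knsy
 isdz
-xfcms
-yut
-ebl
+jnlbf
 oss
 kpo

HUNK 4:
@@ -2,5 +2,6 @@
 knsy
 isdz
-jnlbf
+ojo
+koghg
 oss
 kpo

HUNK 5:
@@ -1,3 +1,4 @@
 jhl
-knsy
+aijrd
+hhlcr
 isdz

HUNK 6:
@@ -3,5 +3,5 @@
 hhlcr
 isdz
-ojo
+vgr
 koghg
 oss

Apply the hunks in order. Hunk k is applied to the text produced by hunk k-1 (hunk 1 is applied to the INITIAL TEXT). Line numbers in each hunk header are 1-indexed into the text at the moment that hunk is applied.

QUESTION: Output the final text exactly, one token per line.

Hunk 1: at line 1 remove [tea,ekwby] add [isdz,xfcms,pqey] -> 7 lines: jhl knsy isdz xfcms pqey kze kpo
Hunk 2: at line 4 remove [pqey,kze] add [yut,ebl,oss] -> 8 lines: jhl knsy isdz xfcms yut ebl oss kpo
Hunk 3: at line 2 remove [xfcms,yut,ebl] add [jnlbf] -> 6 lines: jhl knsy isdz jnlbf oss kpo
Hunk 4: at line 2 remove [jnlbf] add [ojo,koghg] -> 7 lines: jhl knsy isdz ojo koghg oss kpo
Hunk 5: at line 1 remove [knsy] add [aijrd,hhlcr] -> 8 lines: jhl aijrd hhlcr isdz ojo koghg oss kpo
Hunk 6: at line 3 remove [ojo] add [vgr] -> 8 lines: jhl aijrd hhlcr isdz vgr koghg oss kpo

Answer: jhl
aijrd
hhlcr
isdz
vgr
koghg
oss
kpo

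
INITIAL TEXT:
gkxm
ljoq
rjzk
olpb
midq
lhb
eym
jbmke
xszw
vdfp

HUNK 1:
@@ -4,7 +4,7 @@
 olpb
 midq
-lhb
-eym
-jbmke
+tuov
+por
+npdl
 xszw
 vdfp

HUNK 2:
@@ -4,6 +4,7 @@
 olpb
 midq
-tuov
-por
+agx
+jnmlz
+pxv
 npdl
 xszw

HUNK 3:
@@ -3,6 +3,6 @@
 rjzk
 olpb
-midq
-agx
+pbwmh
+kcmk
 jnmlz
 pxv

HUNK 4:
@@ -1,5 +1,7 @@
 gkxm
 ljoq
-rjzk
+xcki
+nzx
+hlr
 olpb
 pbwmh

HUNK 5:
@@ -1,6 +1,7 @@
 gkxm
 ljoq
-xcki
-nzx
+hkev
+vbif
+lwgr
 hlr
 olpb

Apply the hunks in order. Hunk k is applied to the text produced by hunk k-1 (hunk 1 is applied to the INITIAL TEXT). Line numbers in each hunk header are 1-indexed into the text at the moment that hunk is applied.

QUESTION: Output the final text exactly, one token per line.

Hunk 1: at line 4 remove [lhb,eym,jbmke] add [tuov,por,npdl] -> 10 lines: gkxm ljoq rjzk olpb midq tuov por npdl xszw vdfp
Hunk 2: at line 4 remove [tuov,por] add [agx,jnmlz,pxv] -> 11 lines: gkxm ljoq rjzk olpb midq agx jnmlz pxv npdl xszw vdfp
Hunk 3: at line 3 remove [midq,agx] add [pbwmh,kcmk] -> 11 lines: gkxm ljoq rjzk olpb pbwmh kcmk jnmlz pxv npdl xszw vdfp
Hunk 4: at line 1 remove [rjzk] add [xcki,nzx,hlr] -> 13 lines: gkxm ljoq xcki nzx hlr olpb pbwmh kcmk jnmlz pxv npdl xszw vdfp
Hunk 5: at line 1 remove [xcki,nzx] add [hkev,vbif,lwgr] -> 14 lines: gkxm ljoq hkev vbif lwgr hlr olpb pbwmh kcmk jnmlz pxv npdl xszw vdfp

Answer: gkxm
ljoq
hkev
vbif
lwgr
hlr
olpb
pbwmh
kcmk
jnmlz
pxv
npdl
xszw
vdfp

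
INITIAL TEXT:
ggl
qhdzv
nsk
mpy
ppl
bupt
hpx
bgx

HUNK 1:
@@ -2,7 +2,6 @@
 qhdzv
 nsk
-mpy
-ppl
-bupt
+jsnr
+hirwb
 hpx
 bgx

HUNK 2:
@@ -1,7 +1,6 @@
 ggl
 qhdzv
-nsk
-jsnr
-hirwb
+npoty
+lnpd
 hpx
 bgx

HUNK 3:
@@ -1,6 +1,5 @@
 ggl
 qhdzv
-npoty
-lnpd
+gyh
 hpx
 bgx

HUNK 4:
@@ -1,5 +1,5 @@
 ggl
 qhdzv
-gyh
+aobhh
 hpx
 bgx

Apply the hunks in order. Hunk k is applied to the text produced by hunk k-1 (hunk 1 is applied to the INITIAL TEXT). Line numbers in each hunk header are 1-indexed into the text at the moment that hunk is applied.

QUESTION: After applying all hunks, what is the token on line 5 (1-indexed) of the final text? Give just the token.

Hunk 1: at line 2 remove [mpy,ppl,bupt] add [jsnr,hirwb] -> 7 lines: ggl qhdzv nsk jsnr hirwb hpx bgx
Hunk 2: at line 1 remove [nsk,jsnr,hirwb] add [npoty,lnpd] -> 6 lines: ggl qhdzv npoty lnpd hpx bgx
Hunk 3: at line 1 remove [npoty,lnpd] add [gyh] -> 5 lines: ggl qhdzv gyh hpx bgx
Hunk 4: at line 1 remove [gyh] add [aobhh] -> 5 lines: ggl qhdzv aobhh hpx bgx
Final line 5: bgx

Answer: bgx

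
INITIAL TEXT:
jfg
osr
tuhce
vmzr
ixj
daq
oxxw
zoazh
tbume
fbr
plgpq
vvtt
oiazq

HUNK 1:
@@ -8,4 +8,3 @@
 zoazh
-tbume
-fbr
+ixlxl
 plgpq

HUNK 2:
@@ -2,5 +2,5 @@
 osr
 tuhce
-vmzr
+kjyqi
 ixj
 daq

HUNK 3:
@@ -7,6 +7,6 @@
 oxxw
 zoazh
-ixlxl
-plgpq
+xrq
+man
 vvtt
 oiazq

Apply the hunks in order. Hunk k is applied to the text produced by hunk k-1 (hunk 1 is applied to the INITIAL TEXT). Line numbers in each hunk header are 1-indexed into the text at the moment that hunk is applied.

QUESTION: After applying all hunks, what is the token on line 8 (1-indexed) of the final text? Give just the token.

Hunk 1: at line 8 remove [tbume,fbr] add [ixlxl] -> 12 lines: jfg osr tuhce vmzr ixj daq oxxw zoazh ixlxl plgpq vvtt oiazq
Hunk 2: at line 2 remove [vmzr] add [kjyqi] -> 12 lines: jfg osr tuhce kjyqi ixj daq oxxw zoazh ixlxl plgpq vvtt oiazq
Hunk 3: at line 7 remove [ixlxl,plgpq] add [xrq,man] -> 12 lines: jfg osr tuhce kjyqi ixj daq oxxw zoazh xrq man vvtt oiazq
Final line 8: zoazh

Answer: zoazh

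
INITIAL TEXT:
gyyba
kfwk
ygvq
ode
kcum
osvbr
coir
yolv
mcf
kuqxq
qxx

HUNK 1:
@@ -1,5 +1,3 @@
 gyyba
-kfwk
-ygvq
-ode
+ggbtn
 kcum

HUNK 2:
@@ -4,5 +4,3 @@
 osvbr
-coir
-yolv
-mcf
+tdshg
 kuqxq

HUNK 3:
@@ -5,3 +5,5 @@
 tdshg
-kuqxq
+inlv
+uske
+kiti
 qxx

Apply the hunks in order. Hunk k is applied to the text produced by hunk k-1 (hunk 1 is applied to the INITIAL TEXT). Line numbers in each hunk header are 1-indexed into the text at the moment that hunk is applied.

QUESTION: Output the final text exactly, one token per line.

Answer: gyyba
ggbtn
kcum
osvbr
tdshg
inlv
uske
kiti
qxx

Derivation:
Hunk 1: at line 1 remove [kfwk,ygvq,ode] add [ggbtn] -> 9 lines: gyyba ggbtn kcum osvbr coir yolv mcf kuqxq qxx
Hunk 2: at line 4 remove [coir,yolv,mcf] add [tdshg] -> 7 lines: gyyba ggbtn kcum osvbr tdshg kuqxq qxx
Hunk 3: at line 5 remove [kuqxq] add [inlv,uske,kiti] -> 9 lines: gyyba ggbtn kcum osvbr tdshg inlv uske kiti qxx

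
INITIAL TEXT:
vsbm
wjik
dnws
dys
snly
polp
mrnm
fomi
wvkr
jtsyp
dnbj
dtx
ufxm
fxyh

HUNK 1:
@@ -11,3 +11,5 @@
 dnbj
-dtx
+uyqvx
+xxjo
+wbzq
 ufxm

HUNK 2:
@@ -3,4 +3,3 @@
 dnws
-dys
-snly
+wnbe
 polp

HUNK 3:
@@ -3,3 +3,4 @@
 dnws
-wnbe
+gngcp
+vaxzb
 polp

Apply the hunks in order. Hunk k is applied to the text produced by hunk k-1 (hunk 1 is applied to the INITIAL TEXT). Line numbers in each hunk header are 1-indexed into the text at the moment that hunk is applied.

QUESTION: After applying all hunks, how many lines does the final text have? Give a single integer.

Hunk 1: at line 11 remove [dtx] add [uyqvx,xxjo,wbzq] -> 16 lines: vsbm wjik dnws dys snly polp mrnm fomi wvkr jtsyp dnbj uyqvx xxjo wbzq ufxm fxyh
Hunk 2: at line 3 remove [dys,snly] add [wnbe] -> 15 lines: vsbm wjik dnws wnbe polp mrnm fomi wvkr jtsyp dnbj uyqvx xxjo wbzq ufxm fxyh
Hunk 3: at line 3 remove [wnbe] add [gngcp,vaxzb] -> 16 lines: vsbm wjik dnws gngcp vaxzb polp mrnm fomi wvkr jtsyp dnbj uyqvx xxjo wbzq ufxm fxyh
Final line count: 16

Answer: 16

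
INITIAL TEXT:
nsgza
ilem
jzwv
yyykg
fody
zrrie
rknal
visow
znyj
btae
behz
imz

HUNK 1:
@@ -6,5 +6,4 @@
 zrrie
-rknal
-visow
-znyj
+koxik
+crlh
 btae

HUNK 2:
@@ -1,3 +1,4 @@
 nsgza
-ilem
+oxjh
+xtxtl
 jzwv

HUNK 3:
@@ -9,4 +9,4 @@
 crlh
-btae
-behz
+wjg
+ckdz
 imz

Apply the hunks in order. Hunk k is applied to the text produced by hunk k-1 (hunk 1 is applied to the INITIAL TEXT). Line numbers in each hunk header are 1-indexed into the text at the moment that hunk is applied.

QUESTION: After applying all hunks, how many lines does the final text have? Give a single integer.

Answer: 12

Derivation:
Hunk 1: at line 6 remove [rknal,visow,znyj] add [koxik,crlh] -> 11 lines: nsgza ilem jzwv yyykg fody zrrie koxik crlh btae behz imz
Hunk 2: at line 1 remove [ilem] add [oxjh,xtxtl] -> 12 lines: nsgza oxjh xtxtl jzwv yyykg fody zrrie koxik crlh btae behz imz
Hunk 3: at line 9 remove [btae,behz] add [wjg,ckdz] -> 12 lines: nsgza oxjh xtxtl jzwv yyykg fody zrrie koxik crlh wjg ckdz imz
Final line count: 12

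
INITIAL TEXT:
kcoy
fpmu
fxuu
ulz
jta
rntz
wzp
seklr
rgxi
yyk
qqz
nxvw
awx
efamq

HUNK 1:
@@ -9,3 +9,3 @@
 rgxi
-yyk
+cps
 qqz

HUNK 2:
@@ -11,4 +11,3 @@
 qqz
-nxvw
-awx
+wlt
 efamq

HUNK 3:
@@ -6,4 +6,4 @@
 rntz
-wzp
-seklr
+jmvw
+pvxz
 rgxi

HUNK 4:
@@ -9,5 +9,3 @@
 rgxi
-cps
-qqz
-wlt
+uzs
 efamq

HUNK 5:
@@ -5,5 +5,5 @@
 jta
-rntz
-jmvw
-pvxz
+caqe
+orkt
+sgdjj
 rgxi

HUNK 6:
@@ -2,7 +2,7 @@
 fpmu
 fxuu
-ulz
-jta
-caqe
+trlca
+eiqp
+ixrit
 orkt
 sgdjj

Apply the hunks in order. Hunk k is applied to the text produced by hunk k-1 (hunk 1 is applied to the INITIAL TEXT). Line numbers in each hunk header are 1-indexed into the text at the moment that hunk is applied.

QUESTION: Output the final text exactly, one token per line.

Hunk 1: at line 9 remove [yyk] add [cps] -> 14 lines: kcoy fpmu fxuu ulz jta rntz wzp seklr rgxi cps qqz nxvw awx efamq
Hunk 2: at line 11 remove [nxvw,awx] add [wlt] -> 13 lines: kcoy fpmu fxuu ulz jta rntz wzp seklr rgxi cps qqz wlt efamq
Hunk 3: at line 6 remove [wzp,seklr] add [jmvw,pvxz] -> 13 lines: kcoy fpmu fxuu ulz jta rntz jmvw pvxz rgxi cps qqz wlt efamq
Hunk 4: at line 9 remove [cps,qqz,wlt] add [uzs] -> 11 lines: kcoy fpmu fxuu ulz jta rntz jmvw pvxz rgxi uzs efamq
Hunk 5: at line 5 remove [rntz,jmvw,pvxz] add [caqe,orkt,sgdjj] -> 11 lines: kcoy fpmu fxuu ulz jta caqe orkt sgdjj rgxi uzs efamq
Hunk 6: at line 2 remove [ulz,jta,caqe] add [trlca,eiqp,ixrit] -> 11 lines: kcoy fpmu fxuu trlca eiqp ixrit orkt sgdjj rgxi uzs efamq

Answer: kcoy
fpmu
fxuu
trlca
eiqp
ixrit
orkt
sgdjj
rgxi
uzs
efamq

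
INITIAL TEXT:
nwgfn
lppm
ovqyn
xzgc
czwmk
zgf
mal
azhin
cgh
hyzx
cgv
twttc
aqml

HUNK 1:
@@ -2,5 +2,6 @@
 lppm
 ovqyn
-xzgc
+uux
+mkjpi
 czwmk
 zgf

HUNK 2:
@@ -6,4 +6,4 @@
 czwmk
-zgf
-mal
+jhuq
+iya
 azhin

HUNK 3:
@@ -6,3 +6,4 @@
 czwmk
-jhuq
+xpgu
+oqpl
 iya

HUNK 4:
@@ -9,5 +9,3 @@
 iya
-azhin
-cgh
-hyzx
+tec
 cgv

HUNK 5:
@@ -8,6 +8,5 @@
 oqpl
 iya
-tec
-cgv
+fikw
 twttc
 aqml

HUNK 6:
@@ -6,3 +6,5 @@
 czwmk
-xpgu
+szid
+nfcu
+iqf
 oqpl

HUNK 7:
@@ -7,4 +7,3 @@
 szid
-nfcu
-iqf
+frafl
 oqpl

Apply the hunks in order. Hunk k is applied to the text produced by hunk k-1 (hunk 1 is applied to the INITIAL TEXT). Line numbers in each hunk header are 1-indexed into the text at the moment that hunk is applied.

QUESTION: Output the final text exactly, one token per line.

Answer: nwgfn
lppm
ovqyn
uux
mkjpi
czwmk
szid
frafl
oqpl
iya
fikw
twttc
aqml

Derivation:
Hunk 1: at line 2 remove [xzgc] add [uux,mkjpi] -> 14 lines: nwgfn lppm ovqyn uux mkjpi czwmk zgf mal azhin cgh hyzx cgv twttc aqml
Hunk 2: at line 6 remove [zgf,mal] add [jhuq,iya] -> 14 lines: nwgfn lppm ovqyn uux mkjpi czwmk jhuq iya azhin cgh hyzx cgv twttc aqml
Hunk 3: at line 6 remove [jhuq] add [xpgu,oqpl] -> 15 lines: nwgfn lppm ovqyn uux mkjpi czwmk xpgu oqpl iya azhin cgh hyzx cgv twttc aqml
Hunk 4: at line 9 remove [azhin,cgh,hyzx] add [tec] -> 13 lines: nwgfn lppm ovqyn uux mkjpi czwmk xpgu oqpl iya tec cgv twttc aqml
Hunk 5: at line 8 remove [tec,cgv] add [fikw] -> 12 lines: nwgfn lppm ovqyn uux mkjpi czwmk xpgu oqpl iya fikw twttc aqml
Hunk 6: at line 6 remove [xpgu] add [szid,nfcu,iqf] -> 14 lines: nwgfn lppm ovqyn uux mkjpi czwmk szid nfcu iqf oqpl iya fikw twttc aqml
Hunk 7: at line 7 remove [nfcu,iqf] add [frafl] -> 13 lines: nwgfn lppm ovqyn uux mkjpi czwmk szid frafl oqpl iya fikw twttc aqml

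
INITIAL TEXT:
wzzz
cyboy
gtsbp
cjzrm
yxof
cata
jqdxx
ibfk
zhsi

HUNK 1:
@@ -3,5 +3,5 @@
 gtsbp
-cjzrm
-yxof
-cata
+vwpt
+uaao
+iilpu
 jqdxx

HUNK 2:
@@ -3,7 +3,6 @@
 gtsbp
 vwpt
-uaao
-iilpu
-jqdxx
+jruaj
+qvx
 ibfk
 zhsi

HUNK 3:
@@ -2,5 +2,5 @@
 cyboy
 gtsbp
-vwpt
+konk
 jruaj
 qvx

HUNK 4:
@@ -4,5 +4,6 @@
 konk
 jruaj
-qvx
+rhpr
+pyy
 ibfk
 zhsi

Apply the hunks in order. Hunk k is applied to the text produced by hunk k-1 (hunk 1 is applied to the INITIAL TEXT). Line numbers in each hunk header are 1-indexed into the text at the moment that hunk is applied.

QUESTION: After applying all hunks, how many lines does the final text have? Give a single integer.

Hunk 1: at line 3 remove [cjzrm,yxof,cata] add [vwpt,uaao,iilpu] -> 9 lines: wzzz cyboy gtsbp vwpt uaao iilpu jqdxx ibfk zhsi
Hunk 2: at line 3 remove [uaao,iilpu,jqdxx] add [jruaj,qvx] -> 8 lines: wzzz cyboy gtsbp vwpt jruaj qvx ibfk zhsi
Hunk 3: at line 2 remove [vwpt] add [konk] -> 8 lines: wzzz cyboy gtsbp konk jruaj qvx ibfk zhsi
Hunk 4: at line 4 remove [qvx] add [rhpr,pyy] -> 9 lines: wzzz cyboy gtsbp konk jruaj rhpr pyy ibfk zhsi
Final line count: 9

Answer: 9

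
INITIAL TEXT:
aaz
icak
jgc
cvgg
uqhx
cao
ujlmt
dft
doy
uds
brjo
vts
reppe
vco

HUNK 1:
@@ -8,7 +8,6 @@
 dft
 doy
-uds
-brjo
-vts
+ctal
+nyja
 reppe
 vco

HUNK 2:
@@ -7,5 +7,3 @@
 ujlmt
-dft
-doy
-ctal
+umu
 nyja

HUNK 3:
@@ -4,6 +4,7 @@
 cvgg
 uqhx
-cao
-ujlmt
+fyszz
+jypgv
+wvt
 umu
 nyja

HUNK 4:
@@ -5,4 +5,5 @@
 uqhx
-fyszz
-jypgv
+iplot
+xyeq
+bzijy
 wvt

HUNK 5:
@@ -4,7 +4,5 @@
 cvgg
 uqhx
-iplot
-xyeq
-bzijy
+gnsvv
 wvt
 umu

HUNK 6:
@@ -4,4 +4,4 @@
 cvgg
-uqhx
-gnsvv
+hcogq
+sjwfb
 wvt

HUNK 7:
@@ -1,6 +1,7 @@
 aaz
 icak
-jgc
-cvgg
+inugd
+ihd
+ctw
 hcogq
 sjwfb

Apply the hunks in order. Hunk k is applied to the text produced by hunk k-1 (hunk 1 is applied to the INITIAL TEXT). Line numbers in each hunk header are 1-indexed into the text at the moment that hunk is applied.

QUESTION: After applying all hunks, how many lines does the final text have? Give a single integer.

Hunk 1: at line 8 remove [uds,brjo,vts] add [ctal,nyja] -> 13 lines: aaz icak jgc cvgg uqhx cao ujlmt dft doy ctal nyja reppe vco
Hunk 2: at line 7 remove [dft,doy,ctal] add [umu] -> 11 lines: aaz icak jgc cvgg uqhx cao ujlmt umu nyja reppe vco
Hunk 3: at line 4 remove [cao,ujlmt] add [fyszz,jypgv,wvt] -> 12 lines: aaz icak jgc cvgg uqhx fyszz jypgv wvt umu nyja reppe vco
Hunk 4: at line 5 remove [fyszz,jypgv] add [iplot,xyeq,bzijy] -> 13 lines: aaz icak jgc cvgg uqhx iplot xyeq bzijy wvt umu nyja reppe vco
Hunk 5: at line 4 remove [iplot,xyeq,bzijy] add [gnsvv] -> 11 lines: aaz icak jgc cvgg uqhx gnsvv wvt umu nyja reppe vco
Hunk 6: at line 4 remove [uqhx,gnsvv] add [hcogq,sjwfb] -> 11 lines: aaz icak jgc cvgg hcogq sjwfb wvt umu nyja reppe vco
Hunk 7: at line 1 remove [jgc,cvgg] add [inugd,ihd,ctw] -> 12 lines: aaz icak inugd ihd ctw hcogq sjwfb wvt umu nyja reppe vco
Final line count: 12

Answer: 12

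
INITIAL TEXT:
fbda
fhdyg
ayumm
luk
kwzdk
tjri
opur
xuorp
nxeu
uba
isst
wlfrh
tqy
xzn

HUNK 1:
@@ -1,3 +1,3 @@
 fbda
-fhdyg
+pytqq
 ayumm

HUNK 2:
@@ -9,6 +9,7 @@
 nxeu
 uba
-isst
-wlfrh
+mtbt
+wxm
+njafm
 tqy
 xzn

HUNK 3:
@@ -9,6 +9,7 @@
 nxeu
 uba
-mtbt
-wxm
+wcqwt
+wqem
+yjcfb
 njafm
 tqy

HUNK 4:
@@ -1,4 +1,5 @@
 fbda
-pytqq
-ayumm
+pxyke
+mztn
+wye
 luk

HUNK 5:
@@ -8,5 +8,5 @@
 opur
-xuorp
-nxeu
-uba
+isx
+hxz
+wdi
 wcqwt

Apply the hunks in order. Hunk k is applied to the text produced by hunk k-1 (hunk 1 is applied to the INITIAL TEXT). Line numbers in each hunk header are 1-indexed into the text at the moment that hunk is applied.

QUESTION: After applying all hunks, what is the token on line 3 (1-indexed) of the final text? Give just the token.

Answer: mztn

Derivation:
Hunk 1: at line 1 remove [fhdyg] add [pytqq] -> 14 lines: fbda pytqq ayumm luk kwzdk tjri opur xuorp nxeu uba isst wlfrh tqy xzn
Hunk 2: at line 9 remove [isst,wlfrh] add [mtbt,wxm,njafm] -> 15 lines: fbda pytqq ayumm luk kwzdk tjri opur xuorp nxeu uba mtbt wxm njafm tqy xzn
Hunk 3: at line 9 remove [mtbt,wxm] add [wcqwt,wqem,yjcfb] -> 16 lines: fbda pytqq ayumm luk kwzdk tjri opur xuorp nxeu uba wcqwt wqem yjcfb njafm tqy xzn
Hunk 4: at line 1 remove [pytqq,ayumm] add [pxyke,mztn,wye] -> 17 lines: fbda pxyke mztn wye luk kwzdk tjri opur xuorp nxeu uba wcqwt wqem yjcfb njafm tqy xzn
Hunk 5: at line 8 remove [xuorp,nxeu,uba] add [isx,hxz,wdi] -> 17 lines: fbda pxyke mztn wye luk kwzdk tjri opur isx hxz wdi wcqwt wqem yjcfb njafm tqy xzn
Final line 3: mztn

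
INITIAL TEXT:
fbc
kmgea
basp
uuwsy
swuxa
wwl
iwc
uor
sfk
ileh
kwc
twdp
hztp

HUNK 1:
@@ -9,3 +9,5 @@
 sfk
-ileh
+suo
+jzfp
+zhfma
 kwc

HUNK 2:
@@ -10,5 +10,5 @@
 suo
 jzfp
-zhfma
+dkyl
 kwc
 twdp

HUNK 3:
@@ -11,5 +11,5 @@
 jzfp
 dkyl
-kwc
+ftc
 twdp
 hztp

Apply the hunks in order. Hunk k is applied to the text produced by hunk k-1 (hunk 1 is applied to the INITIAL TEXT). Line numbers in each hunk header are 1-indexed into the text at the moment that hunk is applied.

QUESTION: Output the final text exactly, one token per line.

Answer: fbc
kmgea
basp
uuwsy
swuxa
wwl
iwc
uor
sfk
suo
jzfp
dkyl
ftc
twdp
hztp

Derivation:
Hunk 1: at line 9 remove [ileh] add [suo,jzfp,zhfma] -> 15 lines: fbc kmgea basp uuwsy swuxa wwl iwc uor sfk suo jzfp zhfma kwc twdp hztp
Hunk 2: at line 10 remove [zhfma] add [dkyl] -> 15 lines: fbc kmgea basp uuwsy swuxa wwl iwc uor sfk suo jzfp dkyl kwc twdp hztp
Hunk 3: at line 11 remove [kwc] add [ftc] -> 15 lines: fbc kmgea basp uuwsy swuxa wwl iwc uor sfk suo jzfp dkyl ftc twdp hztp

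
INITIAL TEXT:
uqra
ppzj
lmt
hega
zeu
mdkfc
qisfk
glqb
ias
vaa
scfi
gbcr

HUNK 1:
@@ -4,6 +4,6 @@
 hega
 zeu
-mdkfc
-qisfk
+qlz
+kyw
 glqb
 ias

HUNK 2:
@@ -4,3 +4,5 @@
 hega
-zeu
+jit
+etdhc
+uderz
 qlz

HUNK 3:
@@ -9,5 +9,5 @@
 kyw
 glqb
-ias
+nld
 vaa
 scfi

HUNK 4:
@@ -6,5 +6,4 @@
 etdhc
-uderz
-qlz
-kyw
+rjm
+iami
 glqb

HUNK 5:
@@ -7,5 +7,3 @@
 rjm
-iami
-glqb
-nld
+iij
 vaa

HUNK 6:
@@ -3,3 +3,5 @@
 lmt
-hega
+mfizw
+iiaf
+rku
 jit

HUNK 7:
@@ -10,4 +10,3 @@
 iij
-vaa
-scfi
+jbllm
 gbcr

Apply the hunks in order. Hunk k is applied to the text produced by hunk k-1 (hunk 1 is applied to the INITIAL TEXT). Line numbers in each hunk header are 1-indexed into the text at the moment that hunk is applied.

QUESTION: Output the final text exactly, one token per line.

Answer: uqra
ppzj
lmt
mfizw
iiaf
rku
jit
etdhc
rjm
iij
jbllm
gbcr

Derivation:
Hunk 1: at line 4 remove [mdkfc,qisfk] add [qlz,kyw] -> 12 lines: uqra ppzj lmt hega zeu qlz kyw glqb ias vaa scfi gbcr
Hunk 2: at line 4 remove [zeu] add [jit,etdhc,uderz] -> 14 lines: uqra ppzj lmt hega jit etdhc uderz qlz kyw glqb ias vaa scfi gbcr
Hunk 3: at line 9 remove [ias] add [nld] -> 14 lines: uqra ppzj lmt hega jit etdhc uderz qlz kyw glqb nld vaa scfi gbcr
Hunk 4: at line 6 remove [uderz,qlz,kyw] add [rjm,iami] -> 13 lines: uqra ppzj lmt hega jit etdhc rjm iami glqb nld vaa scfi gbcr
Hunk 5: at line 7 remove [iami,glqb,nld] add [iij] -> 11 lines: uqra ppzj lmt hega jit etdhc rjm iij vaa scfi gbcr
Hunk 6: at line 3 remove [hega] add [mfizw,iiaf,rku] -> 13 lines: uqra ppzj lmt mfizw iiaf rku jit etdhc rjm iij vaa scfi gbcr
Hunk 7: at line 10 remove [vaa,scfi] add [jbllm] -> 12 lines: uqra ppzj lmt mfizw iiaf rku jit etdhc rjm iij jbllm gbcr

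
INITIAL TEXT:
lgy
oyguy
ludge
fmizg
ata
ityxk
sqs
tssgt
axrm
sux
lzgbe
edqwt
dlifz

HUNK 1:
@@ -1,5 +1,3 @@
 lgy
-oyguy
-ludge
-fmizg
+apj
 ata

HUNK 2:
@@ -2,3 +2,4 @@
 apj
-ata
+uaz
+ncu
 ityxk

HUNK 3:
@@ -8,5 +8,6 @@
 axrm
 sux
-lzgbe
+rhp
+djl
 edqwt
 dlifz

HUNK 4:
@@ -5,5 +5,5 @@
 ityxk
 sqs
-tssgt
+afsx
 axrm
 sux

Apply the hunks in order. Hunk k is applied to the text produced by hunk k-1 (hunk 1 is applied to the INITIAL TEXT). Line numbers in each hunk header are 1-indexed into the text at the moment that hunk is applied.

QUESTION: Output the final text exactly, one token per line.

Hunk 1: at line 1 remove [oyguy,ludge,fmizg] add [apj] -> 11 lines: lgy apj ata ityxk sqs tssgt axrm sux lzgbe edqwt dlifz
Hunk 2: at line 2 remove [ata] add [uaz,ncu] -> 12 lines: lgy apj uaz ncu ityxk sqs tssgt axrm sux lzgbe edqwt dlifz
Hunk 3: at line 8 remove [lzgbe] add [rhp,djl] -> 13 lines: lgy apj uaz ncu ityxk sqs tssgt axrm sux rhp djl edqwt dlifz
Hunk 4: at line 5 remove [tssgt] add [afsx] -> 13 lines: lgy apj uaz ncu ityxk sqs afsx axrm sux rhp djl edqwt dlifz

Answer: lgy
apj
uaz
ncu
ityxk
sqs
afsx
axrm
sux
rhp
djl
edqwt
dlifz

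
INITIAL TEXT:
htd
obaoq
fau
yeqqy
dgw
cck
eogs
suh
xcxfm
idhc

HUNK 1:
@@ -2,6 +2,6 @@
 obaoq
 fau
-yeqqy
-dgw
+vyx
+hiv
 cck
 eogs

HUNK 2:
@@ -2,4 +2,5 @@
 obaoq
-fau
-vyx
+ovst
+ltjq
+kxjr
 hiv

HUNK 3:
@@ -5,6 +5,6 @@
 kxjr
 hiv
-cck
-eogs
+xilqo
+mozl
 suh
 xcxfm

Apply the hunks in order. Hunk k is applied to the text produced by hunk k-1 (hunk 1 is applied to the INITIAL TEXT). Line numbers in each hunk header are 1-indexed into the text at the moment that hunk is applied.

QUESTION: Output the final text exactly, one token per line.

Hunk 1: at line 2 remove [yeqqy,dgw] add [vyx,hiv] -> 10 lines: htd obaoq fau vyx hiv cck eogs suh xcxfm idhc
Hunk 2: at line 2 remove [fau,vyx] add [ovst,ltjq,kxjr] -> 11 lines: htd obaoq ovst ltjq kxjr hiv cck eogs suh xcxfm idhc
Hunk 3: at line 5 remove [cck,eogs] add [xilqo,mozl] -> 11 lines: htd obaoq ovst ltjq kxjr hiv xilqo mozl suh xcxfm idhc

Answer: htd
obaoq
ovst
ltjq
kxjr
hiv
xilqo
mozl
suh
xcxfm
idhc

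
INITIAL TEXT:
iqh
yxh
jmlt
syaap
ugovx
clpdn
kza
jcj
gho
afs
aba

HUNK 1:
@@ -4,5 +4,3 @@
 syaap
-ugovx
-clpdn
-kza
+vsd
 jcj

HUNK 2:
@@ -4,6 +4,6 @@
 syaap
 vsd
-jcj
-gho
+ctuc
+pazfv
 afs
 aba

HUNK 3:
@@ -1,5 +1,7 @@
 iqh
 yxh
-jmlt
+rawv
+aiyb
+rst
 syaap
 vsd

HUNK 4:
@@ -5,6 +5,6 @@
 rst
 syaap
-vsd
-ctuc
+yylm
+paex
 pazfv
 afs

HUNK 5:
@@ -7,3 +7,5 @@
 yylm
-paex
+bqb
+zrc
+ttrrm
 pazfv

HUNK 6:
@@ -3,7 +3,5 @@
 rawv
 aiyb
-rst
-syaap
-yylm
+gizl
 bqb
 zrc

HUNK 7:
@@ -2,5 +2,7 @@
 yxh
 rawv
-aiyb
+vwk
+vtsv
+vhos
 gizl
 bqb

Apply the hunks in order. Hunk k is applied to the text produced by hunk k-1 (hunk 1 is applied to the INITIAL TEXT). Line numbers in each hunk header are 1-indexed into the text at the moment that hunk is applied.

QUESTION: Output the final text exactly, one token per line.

Answer: iqh
yxh
rawv
vwk
vtsv
vhos
gizl
bqb
zrc
ttrrm
pazfv
afs
aba

Derivation:
Hunk 1: at line 4 remove [ugovx,clpdn,kza] add [vsd] -> 9 lines: iqh yxh jmlt syaap vsd jcj gho afs aba
Hunk 2: at line 4 remove [jcj,gho] add [ctuc,pazfv] -> 9 lines: iqh yxh jmlt syaap vsd ctuc pazfv afs aba
Hunk 3: at line 1 remove [jmlt] add [rawv,aiyb,rst] -> 11 lines: iqh yxh rawv aiyb rst syaap vsd ctuc pazfv afs aba
Hunk 4: at line 5 remove [vsd,ctuc] add [yylm,paex] -> 11 lines: iqh yxh rawv aiyb rst syaap yylm paex pazfv afs aba
Hunk 5: at line 7 remove [paex] add [bqb,zrc,ttrrm] -> 13 lines: iqh yxh rawv aiyb rst syaap yylm bqb zrc ttrrm pazfv afs aba
Hunk 6: at line 3 remove [rst,syaap,yylm] add [gizl] -> 11 lines: iqh yxh rawv aiyb gizl bqb zrc ttrrm pazfv afs aba
Hunk 7: at line 2 remove [aiyb] add [vwk,vtsv,vhos] -> 13 lines: iqh yxh rawv vwk vtsv vhos gizl bqb zrc ttrrm pazfv afs aba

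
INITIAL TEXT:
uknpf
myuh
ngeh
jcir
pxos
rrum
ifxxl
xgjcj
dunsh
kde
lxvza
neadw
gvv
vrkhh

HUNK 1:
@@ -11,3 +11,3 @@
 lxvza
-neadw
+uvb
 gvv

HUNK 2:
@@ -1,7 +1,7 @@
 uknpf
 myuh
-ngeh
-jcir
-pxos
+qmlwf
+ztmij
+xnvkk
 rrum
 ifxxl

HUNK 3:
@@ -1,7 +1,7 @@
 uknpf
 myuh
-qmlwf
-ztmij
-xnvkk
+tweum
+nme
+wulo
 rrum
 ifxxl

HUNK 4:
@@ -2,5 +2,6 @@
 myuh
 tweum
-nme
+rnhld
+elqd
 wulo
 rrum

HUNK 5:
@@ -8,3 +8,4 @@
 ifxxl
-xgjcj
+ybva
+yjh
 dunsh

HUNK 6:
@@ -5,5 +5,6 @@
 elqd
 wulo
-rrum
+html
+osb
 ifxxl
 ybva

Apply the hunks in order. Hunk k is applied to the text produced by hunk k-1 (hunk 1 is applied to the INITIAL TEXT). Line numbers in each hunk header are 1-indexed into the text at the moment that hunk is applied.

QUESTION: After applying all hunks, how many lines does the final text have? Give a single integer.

Hunk 1: at line 11 remove [neadw] add [uvb] -> 14 lines: uknpf myuh ngeh jcir pxos rrum ifxxl xgjcj dunsh kde lxvza uvb gvv vrkhh
Hunk 2: at line 1 remove [ngeh,jcir,pxos] add [qmlwf,ztmij,xnvkk] -> 14 lines: uknpf myuh qmlwf ztmij xnvkk rrum ifxxl xgjcj dunsh kde lxvza uvb gvv vrkhh
Hunk 3: at line 1 remove [qmlwf,ztmij,xnvkk] add [tweum,nme,wulo] -> 14 lines: uknpf myuh tweum nme wulo rrum ifxxl xgjcj dunsh kde lxvza uvb gvv vrkhh
Hunk 4: at line 2 remove [nme] add [rnhld,elqd] -> 15 lines: uknpf myuh tweum rnhld elqd wulo rrum ifxxl xgjcj dunsh kde lxvza uvb gvv vrkhh
Hunk 5: at line 8 remove [xgjcj] add [ybva,yjh] -> 16 lines: uknpf myuh tweum rnhld elqd wulo rrum ifxxl ybva yjh dunsh kde lxvza uvb gvv vrkhh
Hunk 6: at line 5 remove [rrum] add [html,osb] -> 17 lines: uknpf myuh tweum rnhld elqd wulo html osb ifxxl ybva yjh dunsh kde lxvza uvb gvv vrkhh
Final line count: 17

Answer: 17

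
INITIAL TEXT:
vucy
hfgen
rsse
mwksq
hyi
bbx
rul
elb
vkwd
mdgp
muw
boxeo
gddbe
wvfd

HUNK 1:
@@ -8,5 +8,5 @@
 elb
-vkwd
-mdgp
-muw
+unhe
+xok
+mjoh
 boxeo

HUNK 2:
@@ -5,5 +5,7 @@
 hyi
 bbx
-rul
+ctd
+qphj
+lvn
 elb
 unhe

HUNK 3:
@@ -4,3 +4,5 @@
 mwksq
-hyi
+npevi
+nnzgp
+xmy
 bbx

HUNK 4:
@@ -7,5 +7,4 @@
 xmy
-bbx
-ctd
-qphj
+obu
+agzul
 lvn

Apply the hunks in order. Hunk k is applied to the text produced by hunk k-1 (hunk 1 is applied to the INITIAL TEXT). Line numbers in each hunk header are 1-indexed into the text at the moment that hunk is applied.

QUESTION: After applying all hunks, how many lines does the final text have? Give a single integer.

Hunk 1: at line 8 remove [vkwd,mdgp,muw] add [unhe,xok,mjoh] -> 14 lines: vucy hfgen rsse mwksq hyi bbx rul elb unhe xok mjoh boxeo gddbe wvfd
Hunk 2: at line 5 remove [rul] add [ctd,qphj,lvn] -> 16 lines: vucy hfgen rsse mwksq hyi bbx ctd qphj lvn elb unhe xok mjoh boxeo gddbe wvfd
Hunk 3: at line 4 remove [hyi] add [npevi,nnzgp,xmy] -> 18 lines: vucy hfgen rsse mwksq npevi nnzgp xmy bbx ctd qphj lvn elb unhe xok mjoh boxeo gddbe wvfd
Hunk 4: at line 7 remove [bbx,ctd,qphj] add [obu,agzul] -> 17 lines: vucy hfgen rsse mwksq npevi nnzgp xmy obu agzul lvn elb unhe xok mjoh boxeo gddbe wvfd
Final line count: 17

Answer: 17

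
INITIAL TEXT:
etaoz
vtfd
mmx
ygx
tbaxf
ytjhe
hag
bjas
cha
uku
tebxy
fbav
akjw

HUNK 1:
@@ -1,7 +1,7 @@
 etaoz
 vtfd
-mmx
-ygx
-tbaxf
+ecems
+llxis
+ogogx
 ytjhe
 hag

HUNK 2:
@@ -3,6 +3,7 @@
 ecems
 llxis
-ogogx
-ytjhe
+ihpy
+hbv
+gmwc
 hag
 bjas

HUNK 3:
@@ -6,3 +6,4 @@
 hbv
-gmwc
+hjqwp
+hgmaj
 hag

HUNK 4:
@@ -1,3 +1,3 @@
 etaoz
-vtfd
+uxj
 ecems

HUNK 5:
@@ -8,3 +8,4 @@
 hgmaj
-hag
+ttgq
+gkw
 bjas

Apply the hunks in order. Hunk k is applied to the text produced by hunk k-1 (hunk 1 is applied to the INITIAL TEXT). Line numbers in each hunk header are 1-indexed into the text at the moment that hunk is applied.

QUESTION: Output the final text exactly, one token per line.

Answer: etaoz
uxj
ecems
llxis
ihpy
hbv
hjqwp
hgmaj
ttgq
gkw
bjas
cha
uku
tebxy
fbav
akjw

Derivation:
Hunk 1: at line 1 remove [mmx,ygx,tbaxf] add [ecems,llxis,ogogx] -> 13 lines: etaoz vtfd ecems llxis ogogx ytjhe hag bjas cha uku tebxy fbav akjw
Hunk 2: at line 3 remove [ogogx,ytjhe] add [ihpy,hbv,gmwc] -> 14 lines: etaoz vtfd ecems llxis ihpy hbv gmwc hag bjas cha uku tebxy fbav akjw
Hunk 3: at line 6 remove [gmwc] add [hjqwp,hgmaj] -> 15 lines: etaoz vtfd ecems llxis ihpy hbv hjqwp hgmaj hag bjas cha uku tebxy fbav akjw
Hunk 4: at line 1 remove [vtfd] add [uxj] -> 15 lines: etaoz uxj ecems llxis ihpy hbv hjqwp hgmaj hag bjas cha uku tebxy fbav akjw
Hunk 5: at line 8 remove [hag] add [ttgq,gkw] -> 16 lines: etaoz uxj ecems llxis ihpy hbv hjqwp hgmaj ttgq gkw bjas cha uku tebxy fbav akjw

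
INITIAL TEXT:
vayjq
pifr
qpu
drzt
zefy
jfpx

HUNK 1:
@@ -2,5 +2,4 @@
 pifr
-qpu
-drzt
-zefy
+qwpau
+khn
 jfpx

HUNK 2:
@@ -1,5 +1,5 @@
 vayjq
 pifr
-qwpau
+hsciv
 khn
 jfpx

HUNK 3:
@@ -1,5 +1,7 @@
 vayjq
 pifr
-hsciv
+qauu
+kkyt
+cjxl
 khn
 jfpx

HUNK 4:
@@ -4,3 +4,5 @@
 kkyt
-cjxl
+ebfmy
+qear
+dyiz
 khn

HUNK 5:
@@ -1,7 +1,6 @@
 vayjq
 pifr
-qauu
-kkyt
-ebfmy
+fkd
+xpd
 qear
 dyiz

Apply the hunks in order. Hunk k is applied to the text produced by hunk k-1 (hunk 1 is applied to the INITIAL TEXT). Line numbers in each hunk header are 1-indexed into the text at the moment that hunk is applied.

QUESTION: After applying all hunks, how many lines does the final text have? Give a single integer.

Hunk 1: at line 2 remove [qpu,drzt,zefy] add [qwpau,khn] -> 5 lines: vayjq pifr qwpau khn jfpx
Hunk 2: at line 1 remove [qwpau] add [hsciv] -> 5 lines: vayjq pifr hsciv khn jfpx
Hunk 3: at line 1 remove [hsciv] add [qauu,kkyt,cjxl] -> 7 lines: vayjq pifr qauu kkyt cjxl khn jfpx
Hunk 4: at line 4 remove [cjxl] add [ebfmy,qear,dyiz] -> 9 lines: vayjq pifr qauu kkyt ebfmy qear dyiz khn jfpx
Hunk 5: at line 1 remove [qauu,kkyt,ebfmy] add [fkd,xpd] -> 8 lines: vayjq pifr fkd xpd qear dyiz khn jfpx
Final line count: 8

Answer: 8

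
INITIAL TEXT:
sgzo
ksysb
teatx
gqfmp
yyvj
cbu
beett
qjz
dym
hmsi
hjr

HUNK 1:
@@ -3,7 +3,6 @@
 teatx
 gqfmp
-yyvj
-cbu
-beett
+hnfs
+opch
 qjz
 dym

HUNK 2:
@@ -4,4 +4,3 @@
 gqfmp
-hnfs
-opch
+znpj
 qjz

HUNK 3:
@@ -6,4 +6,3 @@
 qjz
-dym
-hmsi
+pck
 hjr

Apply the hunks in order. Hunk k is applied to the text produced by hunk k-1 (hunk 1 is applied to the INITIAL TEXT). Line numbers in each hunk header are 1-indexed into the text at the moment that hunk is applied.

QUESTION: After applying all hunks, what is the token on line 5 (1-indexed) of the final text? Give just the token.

Hunk 1: at line 3 remove [yyvj,cbu,beett] add [hnfs,opch] -> 10 lines: sgzo ksysb teatx gqfmp hnfs opch qjz dym hmsi hjr
Hunk 2: at line 4 remove [hnfs,opch] add [znpj] -> 9 lines: sgzo ksysb teatx gqfmp znpj qjz dym hmsi hjr
Hunk 3: at line 6 remove [dym,hmsi] add [pck] -> 8 lines: sgzo ksysb teatx gqfmp znpj qjz pck hjr
Final line 5: znpj

Answer: znpj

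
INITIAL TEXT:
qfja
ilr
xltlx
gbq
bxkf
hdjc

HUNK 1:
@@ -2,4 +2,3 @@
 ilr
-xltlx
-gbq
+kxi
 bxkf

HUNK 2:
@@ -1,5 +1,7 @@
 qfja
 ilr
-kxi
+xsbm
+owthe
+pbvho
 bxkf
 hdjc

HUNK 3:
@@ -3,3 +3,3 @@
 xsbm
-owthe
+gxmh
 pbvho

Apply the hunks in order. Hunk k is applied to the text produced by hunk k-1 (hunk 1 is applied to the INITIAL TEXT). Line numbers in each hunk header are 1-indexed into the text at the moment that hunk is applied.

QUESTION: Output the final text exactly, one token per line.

Hunk 1: at line 2 remove [xltlx,gbq] add [kxi] -> 5 lines: qfja ilr kxi bxkf hdjc
Hunk 2: at line 1 remove [kxi] add [xsbm,owthe,pbvho] -> 7 lines: qfja ilr xsbm owthe pbvho bxkf hdjc
Hunk 3: at line 3 remove [owthe] add [gxmh] -> 7 lines: qfja ilr xsbm gxmh pbvho bxkf hdjc

Answer: qfja
ilr
xsbm
gxmh
pbvho
bxkf
hdjc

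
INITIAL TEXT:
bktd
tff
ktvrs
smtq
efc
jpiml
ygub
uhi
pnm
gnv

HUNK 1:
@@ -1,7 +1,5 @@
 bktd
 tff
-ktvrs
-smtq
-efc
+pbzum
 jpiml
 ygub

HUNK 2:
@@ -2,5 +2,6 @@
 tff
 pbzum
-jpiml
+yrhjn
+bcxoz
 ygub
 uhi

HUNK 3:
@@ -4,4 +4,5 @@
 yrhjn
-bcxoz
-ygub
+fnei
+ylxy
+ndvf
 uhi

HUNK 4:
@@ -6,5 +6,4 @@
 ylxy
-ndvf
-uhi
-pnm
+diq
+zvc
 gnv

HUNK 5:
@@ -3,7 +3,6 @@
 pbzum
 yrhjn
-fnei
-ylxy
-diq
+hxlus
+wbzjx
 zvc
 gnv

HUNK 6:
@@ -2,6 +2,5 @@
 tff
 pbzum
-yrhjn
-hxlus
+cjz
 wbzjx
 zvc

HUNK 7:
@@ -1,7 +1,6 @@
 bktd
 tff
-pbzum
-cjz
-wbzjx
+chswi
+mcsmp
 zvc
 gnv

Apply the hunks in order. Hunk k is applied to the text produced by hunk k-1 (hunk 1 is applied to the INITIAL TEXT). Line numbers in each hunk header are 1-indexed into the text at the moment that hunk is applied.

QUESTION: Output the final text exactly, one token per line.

Hunk 1: at line 1 remove [ktvrs,smtq,efc] add [pbzum] -> 8 lines: bktd tff pbzum jpiml ygub uhi pnm gnv
Hunk 2: at line 2 remove [jpiml] add [yrhjn,bcxoz] -> 9 lines: bktd tff pbzum yrhjn bcxoz ygub uhi pnm gnv
Hunk 3: at line 4 remove [bcxoz,ygub] add [fnei,ylxy,ndvf] -> 10 lines: bktd tff pbzum yrhjn fnei ylxy ndvf uhi pnm gnv
Hunk 4: at line 6 remove [ndvf,uhi,pnm] add [diq,zvc] -> 9 lines: bktd tff pbzum yrhjn fnei ylxy diq zvc gnv
Hunk 5: at line 3 remove [fnei,ylxy,diq] add [hxlus,wbzjx] -> 8 lines: bktd tff pbzum yrhjn hxlus wbzjx zvc gnv
Hunk 6: at line 2 remove [yrhjn,hxlus] add [cjz] -> 7 lines: bktd tff pbzum cjz wbzjx zvc gnv
Hunk 7: at line 1 remove [pbzum,cjz,wbzjx] add [chswi,mcsmp] -> 6 lines: bktd tff chswi mcsmp zvc gnv

Answer: bktd
tff
chswi
mcsmp
zvc
gnv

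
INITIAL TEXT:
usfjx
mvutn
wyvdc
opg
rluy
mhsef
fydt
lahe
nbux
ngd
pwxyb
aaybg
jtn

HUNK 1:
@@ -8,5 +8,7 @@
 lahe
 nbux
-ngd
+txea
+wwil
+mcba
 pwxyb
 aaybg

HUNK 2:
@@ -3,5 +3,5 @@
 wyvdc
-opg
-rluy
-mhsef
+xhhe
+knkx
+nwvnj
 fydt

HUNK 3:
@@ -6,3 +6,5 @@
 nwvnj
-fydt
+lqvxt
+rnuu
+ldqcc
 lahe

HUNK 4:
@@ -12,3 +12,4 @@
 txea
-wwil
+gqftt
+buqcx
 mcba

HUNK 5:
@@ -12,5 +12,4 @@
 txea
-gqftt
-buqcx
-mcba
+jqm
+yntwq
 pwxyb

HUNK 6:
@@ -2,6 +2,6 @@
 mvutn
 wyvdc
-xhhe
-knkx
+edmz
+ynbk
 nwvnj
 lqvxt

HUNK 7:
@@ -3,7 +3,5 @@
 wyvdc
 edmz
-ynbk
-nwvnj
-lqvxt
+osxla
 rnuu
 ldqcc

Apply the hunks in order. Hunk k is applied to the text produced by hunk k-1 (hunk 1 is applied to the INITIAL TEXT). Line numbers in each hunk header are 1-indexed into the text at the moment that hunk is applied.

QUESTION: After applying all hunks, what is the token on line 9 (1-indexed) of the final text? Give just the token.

Hunk 1: at line 8 remove [ngd] add [txea,wwil,mcba] -> 15 lines: usfjx mvutn wyvdc opg rluy mhsef fydt lahe nbux txea wwil mcba pwxyb aaybg jtn
Hunk 2: at line 3 remove [opg,rluy,mhsef] add [xhhe,knkx,nwvnj] -> 15 lines: usfjx mvutn wyvdc xhhe knkx nwvnj fydt lahe nbux txea wwil mcba pwxyb aaybg jtn
Hunk 3: at line 6 remove [fydt] add [lqvxt,rnuu,ldqcc] -> 17 lines: usfjx mvutn wyvdc xhhe knkx nwvnj lqvxt rnuu ldqcc lahe nbux txea wwil mcba pwxyb aaybg jtn
Hunk 4: at line 12 remove [wwil] add [gqftt,buqcx] -> 18 lines: usfjx mvutn wyvdc xhhe knkx nwvnj lqvxt rnuu ldqcc lahe nbux txea gqftt buqcx mcba pwxyb aaybg jtn
Hunk 5: at line 12 remove [gqftt,buqcx,mcba] add [jqm,yntwq] -> 17 lines: usfjx mvutn wyvdc xhhe knkx nwvnj lqvxt rnuu ldqcc lahe nbux txea jqm yntwq pwxyb aaybg jtn
Hunk 6: at line 2 remove [xhhe,knkx] add [edmz,ynbk] -> 17 lines: usfjx mvutn wyvdc edmz ynbk nwvnj lqvxt rnuu ldqcc lahe nbux txea jqm yntwq pwxyb aaybg jtn
Hunk 7: at line 3 remove [ynbk,nwvnj,lqvxt] add [osxla] -> 15 lines: usfjx mvutn wyvdc edmz osxla rnuu ldqcc lahe nbux txea jqm yntwq pwxyb aaybg jtn
Final line 9: nbux

Answer: nbux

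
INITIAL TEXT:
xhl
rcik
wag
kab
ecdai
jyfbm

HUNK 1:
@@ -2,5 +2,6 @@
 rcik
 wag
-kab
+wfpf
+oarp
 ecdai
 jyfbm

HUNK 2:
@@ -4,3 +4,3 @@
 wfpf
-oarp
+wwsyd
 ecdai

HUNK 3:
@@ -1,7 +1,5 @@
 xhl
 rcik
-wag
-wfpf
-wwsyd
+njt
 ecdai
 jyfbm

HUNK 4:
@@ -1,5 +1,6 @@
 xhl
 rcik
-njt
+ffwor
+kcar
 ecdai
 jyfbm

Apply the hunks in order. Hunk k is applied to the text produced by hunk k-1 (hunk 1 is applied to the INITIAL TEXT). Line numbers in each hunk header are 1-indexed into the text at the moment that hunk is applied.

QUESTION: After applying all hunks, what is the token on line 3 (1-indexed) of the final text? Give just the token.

Answer: ffwor

Derivation:
Hunk 1: at line 2 remove [kab] add [wfpf,oarp] -> 7 lines: xhl rcik wag wfpf oarp ecdai jyfbm
Hunk 2: at line 4 remove [oarp] add [wwsyd] -> 7 lines: xhl rcik wag wfpf wwsyd ecdai jyfbm
Hunk 3: at line 1 remove [wag,wfpf,wwsyd] add [njt] -> 5 lines: xhl rcik njt ecdai jyfbm
Hunk 4: at line 1 remove [njt] add [ffwor,kcar] -> 6 lines: xhl rcik ffwor kcar ecdai jyfbm
Final line 3: ffwor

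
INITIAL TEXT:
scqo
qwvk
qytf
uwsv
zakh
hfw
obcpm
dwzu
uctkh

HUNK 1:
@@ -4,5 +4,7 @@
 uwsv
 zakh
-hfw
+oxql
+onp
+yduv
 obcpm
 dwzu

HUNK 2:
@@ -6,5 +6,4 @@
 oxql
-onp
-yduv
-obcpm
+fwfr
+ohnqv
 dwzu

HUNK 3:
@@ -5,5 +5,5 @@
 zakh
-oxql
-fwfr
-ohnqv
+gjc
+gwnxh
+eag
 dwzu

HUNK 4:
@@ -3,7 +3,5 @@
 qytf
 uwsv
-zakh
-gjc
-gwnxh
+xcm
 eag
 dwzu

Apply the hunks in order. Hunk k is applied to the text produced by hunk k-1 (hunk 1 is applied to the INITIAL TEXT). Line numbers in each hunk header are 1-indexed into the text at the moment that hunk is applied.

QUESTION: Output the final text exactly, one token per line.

Hunk 1: at line 4 remove [hfw] add [oxql,onp,yduv] -> 11 lines: scqo qwvk qytf uwsv zakh oxql onp yduv obcpm dwzu uctkh
Hunk 2: at line 6 remove [onp,yduv,obcpm] add [fwfr,ohnqv] -> 10 lines: scqo qwvk qytf uwsv zakh oxql fwfr ohnqv dwzu uctkh
Hunk 3: at line 5 remove [oxql,fwfr,ohnqv] add [gjc,gwnxh,eag] -> 10 lines: scqo qwvk qytf uwsv zakh gjc gwnxh eag dwzu uctkh
Hunk 4: at line 3 remove [zakh,gjc,gwnxh] add [xcm] -> 8 lines: scqo qwvk qytf uwsv xcm eag dwzu uctkh

Answer: scqo
qwvk
qytf
uwsv
xcm
eag
dwzu
uctkh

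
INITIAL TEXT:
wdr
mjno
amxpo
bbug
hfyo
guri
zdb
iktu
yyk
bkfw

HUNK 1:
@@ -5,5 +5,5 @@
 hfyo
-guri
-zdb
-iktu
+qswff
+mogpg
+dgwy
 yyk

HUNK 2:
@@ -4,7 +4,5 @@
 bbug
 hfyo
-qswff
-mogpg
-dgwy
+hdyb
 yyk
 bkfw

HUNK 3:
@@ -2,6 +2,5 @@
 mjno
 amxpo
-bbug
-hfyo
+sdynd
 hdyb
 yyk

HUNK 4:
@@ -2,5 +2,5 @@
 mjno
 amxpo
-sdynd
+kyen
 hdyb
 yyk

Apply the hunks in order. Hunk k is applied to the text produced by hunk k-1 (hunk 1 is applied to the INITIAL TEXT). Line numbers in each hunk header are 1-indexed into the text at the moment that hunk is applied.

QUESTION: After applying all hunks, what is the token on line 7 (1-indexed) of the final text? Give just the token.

Hunk 1: at line 5 remove [guri,zdb,iktu] add [qswff,mogpg,dgwy] -> 10 lines: wdr mjno amxpo bbug hfyo qswff mogpg dgwy yyk bkfw
Hunk 2: at line 4 remove [qswff,mogpg,dgwy] add [hdyb] -> 8 lines: wdr mjno amxpo bbug hfyo hdyb yyk bkfw
Hunk 3: at line 2 remove [bbug,hfyo] add [sdynd] -> 7 lines: wdr mjno amxpo sdynd hdyb yyk bkfw
Hunk 4: at line 2 remove [sdynd] add [kyen] -> 7 lines: wdr mjno amxpo kyen hdyb yyk bkfw
Final line 7: bkfw

Answer: bkfw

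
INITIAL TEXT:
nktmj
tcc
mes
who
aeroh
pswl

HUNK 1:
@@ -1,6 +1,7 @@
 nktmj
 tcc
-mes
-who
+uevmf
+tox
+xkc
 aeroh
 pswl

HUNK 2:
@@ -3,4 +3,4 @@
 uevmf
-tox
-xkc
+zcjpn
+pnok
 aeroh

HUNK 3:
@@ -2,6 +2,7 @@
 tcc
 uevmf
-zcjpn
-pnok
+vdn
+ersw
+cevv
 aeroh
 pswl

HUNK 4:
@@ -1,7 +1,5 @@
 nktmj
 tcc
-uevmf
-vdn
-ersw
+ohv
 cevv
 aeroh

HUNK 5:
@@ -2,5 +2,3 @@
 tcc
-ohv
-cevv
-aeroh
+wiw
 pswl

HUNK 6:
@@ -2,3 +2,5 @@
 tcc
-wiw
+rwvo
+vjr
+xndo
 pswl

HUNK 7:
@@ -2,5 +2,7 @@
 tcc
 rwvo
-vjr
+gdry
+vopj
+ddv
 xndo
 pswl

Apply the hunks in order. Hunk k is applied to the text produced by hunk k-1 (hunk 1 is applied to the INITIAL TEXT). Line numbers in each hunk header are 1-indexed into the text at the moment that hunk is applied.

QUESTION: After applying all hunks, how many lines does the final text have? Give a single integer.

Answer: 8

Derivation:
Hunk 1: at line 1 remove [mes,who] add [uevmf,tox,xkc] -> 7 lines: nktmj tcc uevmf tox xkc aeroh pswl
Hunk 2: at line 3 remove [tox,xkc] add [zcjpn,pnok] -> 7 lines: nktmj tcc uevmf zcjpn pnok aeroh pswl
Hunk 3: at line 2 remove [zcjpn,pnok] add [vdn,ersw,cevv] -> 8 lines: nktmj tcc uevmf vdn ersw cevv aeroh pswl
Hunk 4: at line 1 remove [uevmf,vdn,ersw] add [ohv] -> 6 lines: nktmj tcc ohv cevv aeroh pswl
Hunk 5: at line 2 remove [ohv,cevv,aeroh] add [wiw] -> 4 lines: nktmj tcc wiw pswl
Hunk 6: at line 2 remove [wiw] add [rwvo,vjr,xndo] -> 6 lines: nktmj tcc rwvo vjr xndo pswl
Hunk 7: at line 2 remove [vjr] add [gdry,vopj,ddv] -> 8 lines: nktmj tcc rwvo gdry vopj ddv xndo pswl
Final line count: 8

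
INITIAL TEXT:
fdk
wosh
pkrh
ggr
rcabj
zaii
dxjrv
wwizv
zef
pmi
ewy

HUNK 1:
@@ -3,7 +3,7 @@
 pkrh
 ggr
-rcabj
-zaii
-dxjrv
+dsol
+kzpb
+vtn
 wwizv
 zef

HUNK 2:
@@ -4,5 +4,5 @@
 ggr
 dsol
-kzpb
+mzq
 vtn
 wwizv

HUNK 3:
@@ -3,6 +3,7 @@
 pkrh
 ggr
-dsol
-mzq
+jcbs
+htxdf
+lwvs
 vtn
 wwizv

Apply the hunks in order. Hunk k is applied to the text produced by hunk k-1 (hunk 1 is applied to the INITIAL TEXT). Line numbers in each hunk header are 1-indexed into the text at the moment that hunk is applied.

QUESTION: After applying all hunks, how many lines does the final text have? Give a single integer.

Hunk 1: at line 3 remove [rcabj,zaii,dxjrv] add [dsol,kzpb,vtn] -> 11 lines: fdk wosh pkrh ggr dsol kzpb vtn wwizv zef pmi ewy
Hunk 2: at line 4 remove [kzpb] add [mzq] -> 11 lines: fdk wosh pkrh ggr dsol mzq vtn wwizv zef pmi ewy
Hunk 3: at line 3 remove [dsol,mzq] add [jcbs,htxdf,lwvs] -> 12 lines: fdk wosh pkrh ggr jcbs htxdf lwvs vtn wwizv zef pmi ewy
Final line count: 12

Answer: 12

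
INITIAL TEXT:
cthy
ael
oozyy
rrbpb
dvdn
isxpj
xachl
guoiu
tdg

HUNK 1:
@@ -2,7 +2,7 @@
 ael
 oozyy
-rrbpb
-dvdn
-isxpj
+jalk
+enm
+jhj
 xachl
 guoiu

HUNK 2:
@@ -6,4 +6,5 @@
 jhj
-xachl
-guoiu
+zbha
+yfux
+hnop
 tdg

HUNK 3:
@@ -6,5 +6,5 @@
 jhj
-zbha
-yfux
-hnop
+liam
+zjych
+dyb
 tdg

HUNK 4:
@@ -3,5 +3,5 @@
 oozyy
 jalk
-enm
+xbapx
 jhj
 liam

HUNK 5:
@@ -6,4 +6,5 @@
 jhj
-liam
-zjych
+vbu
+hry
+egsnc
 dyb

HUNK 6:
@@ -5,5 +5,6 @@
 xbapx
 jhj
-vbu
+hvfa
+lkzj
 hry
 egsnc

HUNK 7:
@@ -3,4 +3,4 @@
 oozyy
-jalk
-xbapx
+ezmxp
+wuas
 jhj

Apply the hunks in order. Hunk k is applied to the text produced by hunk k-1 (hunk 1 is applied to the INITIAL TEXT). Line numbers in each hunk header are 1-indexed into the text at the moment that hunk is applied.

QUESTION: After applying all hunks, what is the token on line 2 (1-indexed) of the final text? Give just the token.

Hunk 1: at line 2 remove [rrbpb,dvdn,isxpj] add [jalk,enm,jhj] -> 9 lines: cthy ael oozyy jalk enm jhj xachl guoiu tdg
Hunk 2: at line 6 remove [xachl,guoiu] add [zbha,yfux,hnop] -> 10 lines: cthy ael oozyy jalk enm jhj zbha yfux hnop tdg
Hunk 3: at line 6 remove [zbha,yfux,hnop] add [liam,zjych,dyb] -> 10 lines: cthy ael oozyy jalk enm jhj liam zjych dyb tdg
Hunk 4: at line 3 remove [enm] add [xbapx] -> 10 lines: cthy ael oozyy jalk xbapx jhj liam zjych dyb tdg
Hunk 5: at line 6 remove [liam,zjych] add [vbu,hry,egsnc] -> 11 lines: cthy ael oozyy jalk xbapx jhj vbu hry egsnc dyb tdg
Hunk 6: at line 5 remove [vbu] add [hvfa,lkzj] -> 12 lines: cthy ael oozyy jalk xbapx jhj hvfa lkzj hry egsnc dyb tdg
Hunk 7: at line 3 remove [jalk,xbapx] add [ezmxp,wuas] -> 12 lines: cthy ael oozyy ezmxp wuas jhj hvfa lkzj hry egsnc dyb tdg
Final line 2: ael

Answer: ael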